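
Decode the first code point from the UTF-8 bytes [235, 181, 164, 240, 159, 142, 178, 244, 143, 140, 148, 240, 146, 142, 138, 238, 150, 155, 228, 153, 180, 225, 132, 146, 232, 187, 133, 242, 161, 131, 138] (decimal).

Offset 0: leading byte 0xEB = 11101011 → 3-byte char #1 = EB B5 A4.
Leading byte 0xEB = 11101011 matches 1110xxxx → 3-byte sequence.
Byte 1: 0xEB = 11101011, payload 1011 (4 bits).
Byte 2: 0xB5 = 10110101 (10xxxxxx ✓), payload 110101.
Byte 3: 0xA4 = 10100100 (10xxxxxx ✓), payload 100100.
Concatenate: 1011110101100100 = 0xBD64 (16 bits → U+BD64).

U+BD64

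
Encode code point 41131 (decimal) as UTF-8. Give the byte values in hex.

U+A0AB = 0xA0AB = 41131 decimal. In range U+0800–U+FFFF → 3-byte form: 1110xxxx 10xxxxxx 10xxxxxx.
Binary (16 bits): 1010000010101011.
Split 4+6+6: 1010 | 000010 | 101011.
Byte 1: 11101010 = 0xEA.
Byte 2: 10000010 = 0x82.
Byte 3: 10101011 = 0xAB.

EA 82 AB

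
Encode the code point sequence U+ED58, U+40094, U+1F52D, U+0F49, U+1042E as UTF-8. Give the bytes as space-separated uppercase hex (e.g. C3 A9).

EE B5 98 F1 80 82 94 F0 9F 94 AD E0 BD 89 F0 90 90 AE

U+ED58: 3-byte form → EE B5 98.
U+40094: 4-byte form → F1 80 82 94.
U+1F52D: 4-byte form → F0 9F 94 AD.
U+0F49: 3-byte form → E0 BD 89.
U+1042E: 4-byte form → F0 90 90 AE.
Concatenated (18 bytes): EE B5 98 F1 80 82 94 F0 9F 94 AD E0 BD 89 F0 90 90 AE.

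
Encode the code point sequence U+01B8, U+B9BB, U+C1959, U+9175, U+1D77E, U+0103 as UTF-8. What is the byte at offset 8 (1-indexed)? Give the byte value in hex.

1-indexed offset 8 is 0-indexed offset 7.
U+01B8 → 2-byte form C6 B8 at offsets 0–1.
U+B9BB → 3-byte form EB A6 BB at offsets 2–4.
U+C1959 → 4-byte form F3 81 A5 99 at offsets 5–8.
Offset 7 falls in char 3's range; it's byte 3 of F3 81 A5 99 = 0xA5.

0xA5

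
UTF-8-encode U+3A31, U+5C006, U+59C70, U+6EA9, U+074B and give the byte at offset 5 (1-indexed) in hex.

1-indexed offset 5 is 0-indexed offset 4.
U+3A31 → 3-byte form E3 A8 B1 at offsets 0–2.
U+5C006 → 4-byte form F1 9C 80 86 at offsets 3–6.
Offset 4 falls in char 2's range; it's byte 2 of F1 9C 80 86 = 0x9C.

0x9C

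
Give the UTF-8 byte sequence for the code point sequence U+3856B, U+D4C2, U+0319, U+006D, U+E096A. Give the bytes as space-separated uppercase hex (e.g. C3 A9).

U+3856B: 4-byte form → F0 B8 95 AB.
U+D4C2: 3-byte form → ED 93 82.
U+0319: 2-byte form → CC 99.
U+006D: 1-byte form → 6D.
U+E096A: 4-byte form → F3 A0 A5 AA.
Concatenated (14 bytes): F0 B8 95 AB ED 93 82 CC 99 6D F3 A0 A5 AA.

F0 B8 95 AB ED 93 82 CC 99 6D F3 A0 A5 AA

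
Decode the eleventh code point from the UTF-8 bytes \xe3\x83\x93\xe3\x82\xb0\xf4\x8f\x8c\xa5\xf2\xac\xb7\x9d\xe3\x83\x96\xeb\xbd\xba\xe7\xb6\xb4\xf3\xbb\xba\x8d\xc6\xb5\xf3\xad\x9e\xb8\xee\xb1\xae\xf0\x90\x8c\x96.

Offset 0: leading byte 0xE3 = 11100011 → 3-byte char #1 = E3 83 93.
Offset 3: leading byte 0xE3 = 11100011 → 3-byte char #2 = E3 82 B0.
Offset 6: leading byte 0xF4 = 11110100 → 4-byte char #3 = F4 8F 8C A5.
Offset 10: leading byte 0xF2 = 11110010 → 4-byte char #4 = F2 AC B7 9D.
Offset 14: leading byte 0xE3 = 11100011 → 3-byte char #5 = E3 83 96.
Offset 17: leading byte 0xEB = 11101011 → 3-byte char #6 = EB BD BA.
Offset 20: leading byte 0xE7 = 11100111 → 3-byte char #7 = E7 B6 B4.
Offset 23: leading byte 0xF3 = 11110011 → 4-byte char #8 = F3 BB BA 8D.
Offset 27: leading byte 0xC6 = 11000110 → 2-byte char #9 = C6 B5.
Offset 29: leading byte 0xF3 = 11110011 → 4-byte char #10 = F3 AD 9E B8.
Offset 33: leading byte 0xEE = 11101110 → 3-byte char #11 = EE B1 AE.
Leading byte 0xEE = 11101110 matches 1110xxxx → 3-byte sequence.
Byte 1: 0xEE = 11101110, payload 1110 (4 bits).
Byte 2: 0xB1 = 10110001 (10xxxxxx ✓), payload 110001.
Byte 3: 0xAE = 10101110 (10xxxxxx ✓), payload 101110.
Concatenate: 1110110001101110 = 0xEC6E (16 bits → U+EC6E).

U+EC6E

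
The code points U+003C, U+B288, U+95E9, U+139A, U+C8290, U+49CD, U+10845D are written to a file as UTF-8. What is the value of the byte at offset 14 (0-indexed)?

0xE4

U+003C → 1-byte form 3C at offsets 0–0.
U+B288 → 3-byte form EB 8A 88 at offsets 1–3.
U+95E9 → 3-byte form E9 97 A9 at offsets 4–6.
U+139A → 3-byte form E1 8E 9A at offsets 7–9.
U+C8290 → 4-byte form F3 88 8A 90 at offsets 10–13.
U+49CD → 3-byte form E4 A7 8D at offsets 14–16.
Offset 14 falls in char 6's range; it's byte 1 of E4 A7 8D = 0xE4.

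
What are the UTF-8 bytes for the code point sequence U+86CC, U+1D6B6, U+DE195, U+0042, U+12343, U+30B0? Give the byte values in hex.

U+86CC: 3-byte form → E8 9B 8C.
U+1D6B6: 4-byte form → F0 9D 9A B6.
U+DE195: 4-byte form → F3 9E 86 95.
U+0042: 1-byte form → 42.
U+12343: 4-byte form → F0 92 8D 83.
U+30B0: 3-byte form → E3 82 B0.
Concatenated (19 bytes): E8 9B 8C F0 9D 9A B6 F3 9E 86 95 42 F0 92 8D 83 E3 82 B0.

E8 9B 8C F0 9D 9A B6 F3 9E 86 95 42 F0 92 8D 83 E3 82 B0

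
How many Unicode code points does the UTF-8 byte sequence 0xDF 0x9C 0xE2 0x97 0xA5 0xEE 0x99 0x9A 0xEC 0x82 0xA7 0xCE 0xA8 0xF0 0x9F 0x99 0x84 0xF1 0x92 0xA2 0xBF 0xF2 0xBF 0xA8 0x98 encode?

8

Byte at offset 0: 0xDF = 11011111 → 2-byte char (#1). Advance 2.
Byte at offset 2: 0xE2 = 11100010 → 3-byte char (#2). Advance 3.
Byte at offset 5: 0xEE = 11101110 → 3-byte char (#3). Advance 3.
Byte at offset 8: 0xEC = 11101100 → 3-byte char (#4). Advance 3.
Byte at offset 11: 0xCE = 11001110 → 2-byte char (#5). Advance 2.
Byte at offset 13: 0xF0 = 11110000 → 4-byte char (#6). Advance 4.
Byte at offset 17: 0xF1 = 11110001 → 4-byte char (#7). Advance 4.
Byte at offset 21: 0xF2 = 11110010 → 4-byte char (#8). Advance 4.
Reached end at offset 25 after 8 code points.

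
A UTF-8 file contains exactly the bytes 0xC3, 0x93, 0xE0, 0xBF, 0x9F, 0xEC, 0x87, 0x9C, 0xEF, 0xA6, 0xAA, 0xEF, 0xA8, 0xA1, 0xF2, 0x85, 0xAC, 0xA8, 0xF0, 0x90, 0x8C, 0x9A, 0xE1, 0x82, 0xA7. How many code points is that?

Byte at offset 0: 0xC3 = 11000011 → 2-byte char (#1). Advance 2.
Byte at offset 2: 0xE0 = 11100000 → 3-byte char (#2). Advance 3.
Byte at offset 5: 0xEC = 11101100 → 3-byte char (#3). Advance 3.
Byte at offset 8: 0xEF = 11101111 → 3-byte char (#4). Advance 3.
Byte at offset 11: 0xEF = 11101111 → 3-byte char (#5). Advance 3.
Byte at offset 14: 0xF2 = 11110010 → 4-byte char (#6). Advance 4.
Byte at offset 18: 0xF0 = 11110000 → 4-byte char (#7). Advance 4.
Byte at offset 22: 0xE1 = 11100001 → 3-byte char (#8). Advance 3.
Reached end at offset 25 after 8 code points.

8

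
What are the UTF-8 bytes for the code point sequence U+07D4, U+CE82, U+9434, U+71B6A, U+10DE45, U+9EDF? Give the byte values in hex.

DF 94 EC BA 82 E9 90 B4 F1 B1 AD AA F4 8D B9 85 E9 BB 9F

U+07D4: 2-byte form → DF 94.
U+CE82: 3-byte form → EC BA 82.
U+9434: 3-byte form → E9 90 B4.
U+71B6A: 4-byte form → F1 B1 AD AA.
U+10DE45: 4-byte form → F4 8D B9 85.
U+9EDF: 3-byte form → E9 BB 9F.
Concatenated (19 bytes): DF 94 EC BA 82 E9 90 B4 F1 B1 AD AA F4 8D B9 85 E9 BB 9F.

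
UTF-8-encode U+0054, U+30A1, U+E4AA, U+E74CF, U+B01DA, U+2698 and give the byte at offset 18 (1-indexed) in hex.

0x98

1-indexed offset 18 is 0-indexed offset 17.
U+0054 → 1-byte form 54 at offsets 0–0.
U+30A1 → 3-byte form E3 82 A1 at offsets 1–3.
U+E4AA → 3-byte form EE 92 AA at offsets 4–6.
U+E74CF → 4-byte form F3 A7 93 8F at offsets 7–10.
U+B01DA → 4-byte form F2 B0 87 9A at offsets 11–14.
U+2698 → 3-byte form E2 9A 98 at offsets 15–17.
Offset 17 falls in char 6's range; it's byte 3 of E2 9A 98 = 0x98.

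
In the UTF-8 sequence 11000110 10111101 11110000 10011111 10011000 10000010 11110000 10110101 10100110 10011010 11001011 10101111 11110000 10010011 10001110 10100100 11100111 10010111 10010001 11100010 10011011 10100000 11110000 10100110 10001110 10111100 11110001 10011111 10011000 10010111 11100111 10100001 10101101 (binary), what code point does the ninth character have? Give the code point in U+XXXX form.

Offset 0: leading byte 0xC6 = 11000110 → 2-byte char #1 = C6 BD.
Offset 2: leading byte 0xF0 = 11110000 → 4-byte char #2 = F0 9F 98 82.
Offset 6: leading byte 0xF0 = 11110000 → 4-byte char #3 = F0 B5 A6 9A.
Offset 10: leading byte 0xCB = 11001011 → 2-byte char #4 = CB AF.
Offset 12: leading byte 0xF0 = 11110000 → 4-byte char #5 = F0 93 8E A4.
Offset 16: leading byte 0xE7 = 11100111 → 3-byte char #6 = E7 97 91.
Offset 19: leading byte 0xE2 = 11100010 → 3-byte char #7 = E2 9B A0.
Offset 22: leading byte 0xF0 = 11110000 → 4-byte char #8 = F0 A6 8E BC.
Offset 26: leading byte 0xF1 = 11110001 → 4-byte char #9 = F1 9F 98 97.
Leading byte 0xF1 = 11110001 matches 11110xxx → 4-byte sequence.
Byte 1: 0xF1 = 11110001, payload 001 (3 bits).
Byte 2: 0x9F = 10011111 (10xxxxxx ✓), payload 011111.
Byte 3: 0x98 = 10011000 (10xxxxxx ✓), payload 011000.
Byte 4: 0x97 = 10010111 (10xxxxxx ✓), payload 010111.
Concatenate: 001011111011000010111 = 0x5F617 (21 bits → U+5F617).

U+5F617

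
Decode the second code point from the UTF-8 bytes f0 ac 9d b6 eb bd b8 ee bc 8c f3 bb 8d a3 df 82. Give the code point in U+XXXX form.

U+BF78

Offset 0: leading byte 0xF0 = 11110000 → 4-byte char #1 = F0 AC 9D B6.
Offset 4: leading byte 0xEB = 11101011 → 3-byte char #2 = EB BD B8.
Leading byte 0xEB = 11101011 matches 1110xxxx → 3-byte sequence.
Byte 1: 0xEB = 11101011, payload 1011 (4 bits).
Byte 2: 0xBD = 10111101 (10xxxxxx ✓), payload 111101.
Byte 3: 0xB8 = 10111000 (10xxxxxx ✓), payload 111000.
Concatenate: 1011111101111000 = 0xBF78 (16 bits → U+BF78).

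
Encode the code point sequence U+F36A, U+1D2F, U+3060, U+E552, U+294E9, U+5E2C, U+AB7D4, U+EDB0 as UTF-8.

U+F36A: 3-byte form → EF 8D AA.
U+1D2F: 3-byte form → E1 B4 AF.
U+3060: 3-byte form → E3 81 A0.
U+E552: 3-byte form → EE 95 92.
U+294E9: 4-byte form → F0 A9 93 A9.
U+5E2C: 3-byte form → E5 B8 AC.
U+AB7D4: 4-byte form → F2 AB 9F 94.
U+EDB0: 3-byte form → EE B6 B0.
Concatenated (26 bytes): EF 8D AA E1 B4 AF E3 81 A0 EE 95 92 F0 A9 93 A9 E5 B8 AC F2 AB 9F 94 EE B6 B0.

EF 8D AA E1 B4 AF E3 81 A0 EE 95 92 F0 A9 93 A9 E5 B8 AC F2 AB 9F 94 EE B6 B0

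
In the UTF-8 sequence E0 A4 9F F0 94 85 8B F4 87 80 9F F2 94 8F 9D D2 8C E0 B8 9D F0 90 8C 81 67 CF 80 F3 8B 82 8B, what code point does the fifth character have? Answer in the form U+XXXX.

Offset 0: leading byte 0xE0 = 11100000 → 3-byte char #1 = E0 A4 9F.
Offset 3: leading byte 0xF0 = 11110000 → 4-byte char #2 = F0 94 85 8B.
Offset 7: leading byte 0xF4 = 11110100 → 4-byte char #3 = F4 87 80 9F.
Offset 11: leading byte 0xF2 = 11110010 → 4-byte char #4 = F2 94 8F 9D.
Offset 15: leading byte 0xD2 = 11010010 → 2-byte char #5 = D2 8C.
Leading byte 0xD2 = 11010010 matches 110xxxxx → 2-byte sequence.
Byte 1: 0xD2 = 11010010, payload 10010 (5 bits).
Byte 2: 0x8C = 10001100 (10xxxxxx ✓), payload 001100.
Concatenate: 10010001100 = 0x48C (11 bits → U+048C).

U+048C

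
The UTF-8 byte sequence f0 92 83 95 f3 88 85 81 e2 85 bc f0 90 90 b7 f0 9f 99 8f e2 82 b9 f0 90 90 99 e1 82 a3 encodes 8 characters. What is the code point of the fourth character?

U+10437

Offset 0: leading byte 0xF0 = 11110000 → 4-byte char #1 = F0 92 83 95.
Offset 4: leading byte 0xF3 = 11110011 → 4-byte char #2 = F3 88 85 81.
Offset 8: leading byte 0xE2 = 11100010 → 3-byte char #3 = E2 85 BC.
Offset 11: leading byte 0xF0 = 11110000 → 4-byte char #4 = F0 90 90 B7.
Leading byte 0xF0 = 11110000 matches 11110xxx → 4-byte sequence.
Byte 1: 0xF0 = 11110000, payload 000 (3 bits).
Byte 2: 0x90 = 10010000 (10xxxxxx ✓), payload 010000.
Byte 3: 0x90 = 10010000 (10xxxxxx ✓), payload 010000.
Byte 4: 0xB7 = 10110111 (10xxxxxx ✓), payload 110111.
Concatenate: 000010000010000110111 = 0x10437 (21 bits → U+10437).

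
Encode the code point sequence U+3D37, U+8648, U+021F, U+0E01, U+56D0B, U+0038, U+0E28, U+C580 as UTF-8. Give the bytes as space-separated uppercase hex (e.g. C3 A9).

E3 B4 B7 E8 99 88 C8 9F E0 B8 81 F1 96 B4 8B 38 E0 B8 A8 EC 96 80

U+3D37: 3-byte form → E3 B4 B7.
U+8648: 3-byte form → E8 99 88.
U+021F: 2-byte form → C8 9F.
U+0E01: 3-byte form → E0 B8 81.
U+56D0B: 4-byte form → F1 96 B4 8B.
U+0038: 1-byte form → 38.
U+0E28: 3-byte form → E0 B8 A8.
U+C580: 3-byte form → EC 96 80.
Concatenated (22 bytes): E3 B4 B7 E8 99 88 C8 9F E0 B8 81 F1 96 B4 8B 38 E0 B8 A8 EC 96 80.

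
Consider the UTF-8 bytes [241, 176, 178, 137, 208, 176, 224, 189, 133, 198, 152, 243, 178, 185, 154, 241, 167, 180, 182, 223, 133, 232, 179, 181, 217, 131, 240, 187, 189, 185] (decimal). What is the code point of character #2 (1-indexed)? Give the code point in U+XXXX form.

U+0430

Offset 0: leading byte 0xF1 = 11110001 → 4-byte char #1 = F1 B0 B2 89.
Offset 4: leading byte 0xD0 = 11010000 → 2-byte char #2 = D0 B0.
Leading byte 0xD0 = 11010000 matches 110xxxxx → 2-byte sequence.
Byte 1: 0xD0 = 11010000, payload 10000 (5 bits).
Byte 2: 0xB0 = 10110000 (10xxxxxx ✓), payload 110000.
Concatenate: 10000110000 = 0x430 (11 bits → U+0430).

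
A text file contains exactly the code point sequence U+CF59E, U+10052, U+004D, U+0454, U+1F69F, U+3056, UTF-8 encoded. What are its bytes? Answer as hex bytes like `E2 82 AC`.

F3 8F 96 9E F0 90 81 92 4D D1 94 F0 9F 9A 9F E3 81 96

U+CF59E: 4-byte form → F3 8F 96 9E.
U+10052: 4-byte form → F0 90 81 92.
U+004D: 1-byte form → 4D.
U+0454: 2-byte form → D1 94.
U+1F69F: 4-byte form → F0 9F 9A 9F.
U+3056: 3-byte form → E3 81 96.
Concatenated (18 bytes): F3 8F 96 9E F0 90 81 92 4D D1 94 F0 9F 9A 9F E3 81 96.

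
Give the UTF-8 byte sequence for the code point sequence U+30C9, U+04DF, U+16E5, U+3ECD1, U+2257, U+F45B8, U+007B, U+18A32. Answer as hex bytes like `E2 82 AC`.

U+30C9: 3-byte form → E3 83 89.
U+04DF: 2-byte form → D3 9F.
U+16E5: 3-byte form → E1 9B A5.
U+3ECD1: 4-byte form → F0 BE B3 91.
U+2257: 3-byte form → E2 89 97.
U+F45B8: 4-byte form → F3 B4 96 B8.
U+007B: 1-byte form → 7B.
U+18A32: 4-byte form → F0 98 A8 B2.
Concatenated (24 bytes): E3 83 89 D3 9F E1 9B A5 F0 BE B3 91 E2 89 97 F3 B4 96 B8 7B F0 98 A8 B2.

E3 83 89 D3 9F E1 9B A5 F0 BE B3 91 E2 89 97 F3 B4 96 B8 7B F0 98 A8 B2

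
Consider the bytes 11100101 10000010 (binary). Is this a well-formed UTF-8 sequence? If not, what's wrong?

invalid (sequence truncated)

Leading byte 0xE5 = 11100101 → 3-byte form, but only 2 bytes are present.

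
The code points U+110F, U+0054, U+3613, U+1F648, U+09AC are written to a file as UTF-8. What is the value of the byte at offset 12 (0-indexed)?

0xA6

U+110F → 3-byte form E1 84 8F at offsets 0–2.
U+0054 → 1-byte form 54 at offsets 3–3.
U+3613 → 3-byte form E3 98 93 at offsets 4–6.
U+1F648 → 4-byte form F0 9F 99 88 at offsets 7–10.
U+09AC → 3-byte form E0 A6 AC at offsets 11–13.
Offset 12 falls in char 5's range; it's byte 2 of E0 A6 AC = 0xA6.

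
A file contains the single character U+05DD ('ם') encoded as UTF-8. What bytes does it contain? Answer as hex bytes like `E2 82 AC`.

U+05DD = 0x5DD = 1501 decimal. In range U+0080–U+07FF → 2-byte form: 110xxxxx 10xxxxxx.
Binary (11 bits): 10111011101.
Split 5+6: 10111 | 011101.
Byte 1: 11010111 = 0xD7.
Byte 2: 10011101 = 0x9D.

D7 9D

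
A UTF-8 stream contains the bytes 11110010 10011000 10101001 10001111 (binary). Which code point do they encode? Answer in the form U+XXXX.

Leading byte 0xF2 = 11110010 matches 11110xxx → 4-byte sequence.
Byte 1: 0xF2 = 11110010, payload 010 (3 bits).
Byte 2: 0x98 = 10011000 (10xxxxxx ✓), payload 011000.
Byte 3: 0xA9 = 10101001 (10xxxxxx ✓), payload 101001.
Byte 4: 0x8F = 10001111 (10xxxxxx ✓), payload 001111.
Concatenate: 010011000101001001111 = 0x98A4F (21 bits → U+98A4F).

U+98A4F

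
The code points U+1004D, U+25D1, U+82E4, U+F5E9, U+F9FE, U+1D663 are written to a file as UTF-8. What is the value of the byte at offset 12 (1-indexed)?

0x97

1-indexed offset 12 is 0-indexed offset 11.
U+1004D → 4-byte form F0 90 81 8D at offsets 0–3.
U+25D1 → 3-byte form E2 97 91 at offsets 4–6.
U+82E4 → 3-byte form E8 8B A4 at offsets 7–9.
U+F5E9 → 3-byte form EF 97 A9 at offsets 10–12.
Offset 11 falls in char 4's range; it's byte 2 of EF 97 A9 = 0x97.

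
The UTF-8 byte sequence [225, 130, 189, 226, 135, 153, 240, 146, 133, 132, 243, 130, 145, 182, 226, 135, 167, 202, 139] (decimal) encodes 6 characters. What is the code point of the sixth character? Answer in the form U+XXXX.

Offset 0: leading byte 0xE1 = 11100001 → 3-byte char #1 = E1 82 BD.
Offset 3: leading byte 0xE2 = 11100010 → 3-byte char #2 = E2 87 99.
Offset 6: leading byte 0xF0 = 11110000 → 4-byte char #3 = F0 92 85 84.
Offset 10: leading byte 0xF3 = 11110011 → 4-byte char #4 = F3 82 91 B6.
Offset 14: leading byte 0xE2 = 11100010 → 3-byte char #5 = E2 87 A7.
Offset 17: leading byte 0xCA = 11001010 → 2-byte char #6 = CA 8B.
Leading byte 0xCA = 11001010 matches 110xxxxx → 2-byte sequence.
Byte 1: 0xCA = 11001010, payload 01010 (5 bits).
Byte 2: 0x8B = 10001011 (10xxxxxx ✓), payload 001011.
Concatenate: 01010001011 = 0x28B (11 bits → U+028B).

U+028B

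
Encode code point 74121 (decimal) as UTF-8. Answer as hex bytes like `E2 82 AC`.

U+12189 = 0x12189 = 74121 decimal. In range U+10000–U+10FFFF → 4-byte form: 11110xxx 10xxxxxx 10xxxxxx 10xxxxxx.
Binary (21 bits): 000010010000110001001.
Split 3+6+6+6: 000 | 010010 | 000110 | 001001.
Byte 1: 11110000 = 0xF0.
Byte 2: 10010010 = 0x92.
Byte 3: 10000110 = 0x86.
Byte 4: 10001001 = 0x89.

F0 92 86 89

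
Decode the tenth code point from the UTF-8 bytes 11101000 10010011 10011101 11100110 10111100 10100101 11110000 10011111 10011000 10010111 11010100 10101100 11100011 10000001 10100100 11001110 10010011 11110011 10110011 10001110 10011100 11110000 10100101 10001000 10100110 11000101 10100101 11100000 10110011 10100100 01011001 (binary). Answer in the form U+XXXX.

U+0CE4

Offset 0: leading byte 0xE8 = 11101000 → 3-byte char #1 = E8 93 9D.
Offset 3: leading byte 0xE6 = 11100110 → 3-byte char #2 = E6 BC A5.
Offset 6: leading byte 0xF0 = 11110000 → 4-byte char #3 = F0 9F 98 97.
Offset 10: leading byte 0xD4 = 11010100 → 2-byte char #4 = D4 AC.
Offset 12: leading byte 0xE3 = 11100011 → 3-byte char #5 = E3 81 A4.
Offset 15: leading byte 0xCE = 11001110 → 2-byte char #6 = CE 93.
Offset 17: leading byte 0xF3 = 11110011 → 4-byte char #7 = F3 B3 8E 9C.
Offset 21: leading byte 0xF0 = 11110000 → 4-byte char #8 = F0 A5 88 A6.
Offset 25: leading byte 0xC5 = 11000101 → 2-byte char #9 = C5 A5.
Offset 27: leading byte 0xE0 = 11100000 → 3-byte char #10 = E0 B3 A4.
Leading byte 0xE0 = 11100000 matches 1110xxxx → 3-byte sequence.
Byte 1: 0xE0 = 11100000, payload 0000 (4 bits).
Byte 2: 0xB3 = 10110011 (10xxxxxx ✓), payload 110011.
Byte 3: 0xA4 = 10100100 (10xxxxxx ✓), payload 100100.
Concatenate: 0000110011100100 = 0xCE4 (16 bits → U+0CE4).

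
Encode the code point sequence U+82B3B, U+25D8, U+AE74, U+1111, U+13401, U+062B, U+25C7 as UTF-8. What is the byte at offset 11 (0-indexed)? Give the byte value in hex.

U+82B3B → 4-byte form F2 82 AC BB at offsets 0–3.
U+25D8 → 3-byte form E2 97 98 at offsets 4–6.
U+AE74 → 3-byte form EA B9 B4 at offsets 7–9.
U+1111 → 3-byte form E1 84 91 at offsets 10–12.
Offset 11 falls in char 4's range; it's byte 2 of E1 84 91 = 0x84.

0x84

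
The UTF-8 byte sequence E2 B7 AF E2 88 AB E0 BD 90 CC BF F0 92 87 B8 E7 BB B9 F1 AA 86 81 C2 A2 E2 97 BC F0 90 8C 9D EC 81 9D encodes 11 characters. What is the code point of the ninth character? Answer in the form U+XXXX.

U+25FC

Offset 0: leading byte 0xE2 = 11100010 → 3-byte char #1 = E2 B7 AF.
Offset 3: leading byte 0xE2 = 11100010 → 3-byte char #2 = E2 88 AB.
Offset 6: leading byte 0xE0 = 11100000 → 3-byte char #3 = E0 BD 90.
Offset 9: leading byte 0xCC = 11001100 → 2-byte char #4 = CC BF.
Offset 11: leading byte 0xF0 = 11110000 → 4-byte char #5 = F0 92 87 B8.
Offset 15: leading byte 0xE7 = 11100111 → 3-byte char #6 = E7 BB B9.
Offset 18: leading byte 0xF1 = 11110001 → 4-byte char #7 = F1 AA 86 81.
Offset 22: leading byte 0xC2 = 11000010 → 2-byte char #8 = C2 A2.
Offset 24: leading byte 0xE2 = 11100010 → 3-byte char #9 = E2 97 BC.
Leading byte 0xE2 = 11100010 matches 1110xxxx → 3-byte sequence.
Byte 1: 0xE2 = 11100010, payload 0010 (4 bits).
Byte 2: 0x97 = 10010111 (10xxxxxx ✓), payload 010111.
Byte 3: 0xBC = 10111100 (10xxxxxx ✓), payload 111100.
Concatenate: 0010010111111100 = 0x25FC (16 bits → U+25FC).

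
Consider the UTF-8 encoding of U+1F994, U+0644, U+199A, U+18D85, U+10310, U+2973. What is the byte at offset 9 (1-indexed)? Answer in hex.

0x9A

1-indexed offset 9 is 0-indexed offset 8.
U+1F994 → 4-byte form F0 9F A6 94 at offsets 0–3.
U+0644 → 2-byte form D9 84 at offsets 4–5.
U+199A → 3-byte form E1 A6 9A at offsets 6–8.
Offset 8 falls in char 3's range; it's byte 3 of E1 A6 9A = 0x9A.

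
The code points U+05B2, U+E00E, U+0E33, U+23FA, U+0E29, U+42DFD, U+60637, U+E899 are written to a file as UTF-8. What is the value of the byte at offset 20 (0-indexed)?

0x98

U+05B2 → 2-byte form D6 B2 at offsets 0–1.
U+E00E → 3-byte form EE 80 8E at offsets 2–4.
U+0E33 → 3-byte form E0 B8 B3 at offsets 5–7.
U+23FA → 3-byte form E2 8F BA at offsets 8–10.
U+0E29 → 3-byte form E0 B8 A9 at offsets 11–13.
U+42DFD → 4-byte form F1 82 B7 BD at offsets 14–17.
U+60637 → 4-byte form F1 A0 98 B7 at offsets 18–21.
Offset 20 falls in char 7's range; it's byte 3 of F1 A0 98 B7 = 0x98.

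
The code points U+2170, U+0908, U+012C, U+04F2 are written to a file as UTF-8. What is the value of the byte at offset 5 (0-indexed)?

U+2170 → 3-byte form E2 85 B0 at offsets 0–2.
U+0908 → 3-byte form E0 A4 88 at offsets 3–5.
Offset 5 falls in char 2's range; it's byte 3 of E0 A4 88 = 0x88.

0x88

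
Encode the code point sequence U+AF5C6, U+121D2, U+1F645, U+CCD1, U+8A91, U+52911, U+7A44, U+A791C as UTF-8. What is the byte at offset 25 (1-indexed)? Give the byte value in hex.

1-indexed offset 25 is 0-indexed offset 24.
U+AF5C6 → 4-byte form F2 AF 97 86 at offsets 0–3.
U+121D2 → 4-byte form F0 92 87 92 at offsets 4–7.
U+1F645 → 4-byte form F0 9F 99 85 at offsets 8–11.
U+CCD1 → 3-byte form EC B3 91 at offsets 12–14.
U+8A91 → 3-byte form E8 AA 91 at offsets 15–17.
U+52911 → 4-byte form F1 92 A4 91 at offsets 18–21.
U+7A44 → 3-byte form E7 A9 84 at offsets 22–24.
Offset 24 falls in char 7's range; it's byte 3 of E7 A9 84 = 0x84.

0x84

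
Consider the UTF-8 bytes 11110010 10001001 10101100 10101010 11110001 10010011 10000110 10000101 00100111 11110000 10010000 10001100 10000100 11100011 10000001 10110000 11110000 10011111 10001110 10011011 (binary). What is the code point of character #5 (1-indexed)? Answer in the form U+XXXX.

U+3070

Offset 0: leading byte 0xF2 = 11110010 → 4-byte char #1 = F2 89 AC AA.
Offset 4: leading byte 0xF1 = 11110001 → 4-byte char #2 = F1 93 86 85.
Offset 8: leading byte 0x27 = 00100111 → 1-byte char #3 = 27.
Offset 9: leading byte 0xF0 = 11110000 → 4-byte char #4 = F0 90 8C 84.
Offset 13: leading byte 0xE3 = 11100011 → 3-byte char #5 = E3 81 B0.
Leading byte 0xE3 = 11100011 matches 1110xxxx → 3-byte sequence.
Byte 1: 0xE3 = 11100011, payload 0011 (4 bits).
Byte 2: 0x81 = 10000001 (10xxxxxx ✓), payload 000001.
Byte 3: 0xB0 = 10110000 (10xxxxxx ✓), payload 110000.
Concatenate: 0011000001110000 = 0x3070 (16 bits → U+3070).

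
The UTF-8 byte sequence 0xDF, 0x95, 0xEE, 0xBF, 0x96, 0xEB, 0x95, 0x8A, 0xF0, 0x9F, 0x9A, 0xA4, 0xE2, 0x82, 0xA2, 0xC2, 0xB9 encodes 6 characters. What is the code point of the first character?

Offset 0: leading byte 0xDF = 11011111 → 2-byte char #1 = DF 95.
Leading byte 0xDF = 11011111 matches 110xxxxx → 2-byte sequence.
Byte 1: 0xDF = 11011111, payload 11111 (5 bits).
Byte 2: 0x95 = 10010101 (10xxxxxx ✓), payload 010101.
Concatenate: 11111010101 = 0x7D5 (11 bits → U+07D5).

U+07D5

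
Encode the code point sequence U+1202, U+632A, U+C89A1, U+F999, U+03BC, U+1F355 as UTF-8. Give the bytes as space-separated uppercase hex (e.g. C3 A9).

U+1202: 3-byte form → E1 88 82.
U+632A: 3-byte form → E6 8C AA.
U+C89A1: 4-byte form → F3 88 A6 A1.
U+F999: 3-byte form → EF A6 99.
U+03BC: 2-byte form → CE BC.
U+1F355: 4-byte form → F0 9F 8D 95.
Concatenated (19 bytes): E1 88 82 E6 8C AA F3 88 A6 A1 EF A6 99 CE BC F0 9F 8D 95.

E1 88 82 E6 8C AA F3 88 A6 A1 EF A6 99 CE BC F0 9F 8D 95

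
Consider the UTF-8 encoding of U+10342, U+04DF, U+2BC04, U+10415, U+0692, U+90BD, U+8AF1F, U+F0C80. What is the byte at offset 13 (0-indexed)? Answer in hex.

0x95

U+10342 → 4-byte form F0 90 8D 82 at offsets 0–3.
U+04DF → 2-byte form D3 9F at offsets 4–5.
U+2BC04 → 4-byte form F0 AB B0 84 at offsets 6–9.
U+10415 → 4-byte form F0 90 90 95 at offsets 10–13.
Offset 13 falls in char 4's range; it's byte 4 of F0 90 90 95 = 0x95.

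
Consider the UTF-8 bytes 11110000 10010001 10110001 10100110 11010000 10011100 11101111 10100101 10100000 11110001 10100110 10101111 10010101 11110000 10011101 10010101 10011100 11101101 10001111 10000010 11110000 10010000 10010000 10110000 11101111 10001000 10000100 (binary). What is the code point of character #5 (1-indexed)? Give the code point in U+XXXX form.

U+1D55C

Offset 0: leading byte 0xF0 = 11110000 → 4-byte char #1 = F0 91 B1 A6.
Offset 4: leading byte 0xD0 = 11010000 → 2-byte char #2 = D0 9C.
Offset 6: leading byte 0xEF = 11101111 → 3-byte char #3 = EF A5 A0.
Offset 9: leading byte 0xF1 = 11110001 → 4-byte char #4 = F1 A6 AF 95.
Offset 13: leading byte 0xF0 = 11110000 → 4-byte char #5 = F0 9D 95 9C.
Leading byte 0xF0 = 11110000 matches 11110xxx → 4-byte sequence.
Byte 1: 0xF0 = 11110000, payload 000 (3 bits).
Byte 2: 0x9D = 10011101 (10xxxxxx ✓), payload 011101.
Byte 3: 0x95 = 10010101 (10xxxxxx ✓), payload 010101.
Byte 4: 0x9C = 10011100 (10xxxxxx ✓), payload 011100.
Concatenate: 000011101010101011100 = 0x1D55C (21 bits → U+1D55C).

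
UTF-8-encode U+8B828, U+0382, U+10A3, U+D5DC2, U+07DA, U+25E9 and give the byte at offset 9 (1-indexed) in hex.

0xA3

1-indexed offset 9 is 0-indexed offset 8.
U+8B828 → 4-byte form F2 8B A0 A8 at offsets 0–3.
U+0382 → 2-byte form CE 82 at offsets 4–5.
U+10A3 → 3-byte form E1 82 A3 at offsets 6–8.
Offset 8 falls in char 3's range; it's byte 3 of E1 82 A3 = 0xA3.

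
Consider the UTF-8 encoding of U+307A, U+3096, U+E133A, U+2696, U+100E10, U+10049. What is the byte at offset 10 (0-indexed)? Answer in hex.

U+307A → 3-byte form E3 81 BA at offsets 0–2.
U+3096 → 3-byte form E3 82 96 at offsets 3–5.
U+E133A → 4-byte form F3 A1 8C BA at offsets 6–9.
U+2696 → 3-byte form E2 9A 96 at offsets 10–12.
Offset 10 falls in char 4's range; it's byte 1 of E2 9A 96 = 0xE2.

0xE2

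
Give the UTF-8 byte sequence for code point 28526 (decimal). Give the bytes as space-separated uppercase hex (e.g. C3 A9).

U+6F6E = 0x6F6E = 28526 decimal. In range U+0800–U+FFFF → 3-byte form: 1110xxxx 10xxxxxx 10xxxxxx.
Binary (16 bits): 0110111101101110.
Split 4+6+6: 0110 | 111101 | 101110.
Byte 1: 11100110 = 0xE6.
Byte 2: 10111101 = 0xBD.
Byte 3: 10101110 = 0xAE.

E6 BD AE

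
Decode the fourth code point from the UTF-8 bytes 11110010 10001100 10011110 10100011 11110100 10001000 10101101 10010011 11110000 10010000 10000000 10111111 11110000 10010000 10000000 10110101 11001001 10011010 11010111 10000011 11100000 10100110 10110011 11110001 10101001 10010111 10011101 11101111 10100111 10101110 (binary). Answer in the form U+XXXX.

Offset 0: leading byte 0xF2 = 11110010 → 4-byte char #1 = F2 8C 9E A3.
Offset 4: leading byte 0xF4 = 11110100 → 4-byte char #2 = F4 88 AD 93.
Offset 8: leading byte 0xF0 = 11110000 → 4-byte char #3 = F0 90 80 BF.
Offset 12: leading byte 0xF0 = 11110000 → 4-byte char #4 = F0 90 80 B5.
Leading byte 0xF0 = 11110000 matches 11110xxx → 4-byte sequence.
Byte 1: 0xF0 = 11110000, payload 000 (3 bits).
Byte 2: 0x90 = 10010000 (10xxxxxx ✓), payload 010000.
Byte 3: 0x80 = 10000000 (10xxxxxx ✓), payload 000000.
Byte 4: 0xB5 = 10110101 (10xxxxxx ✓), payload 110101.
Concatenate: 000010000000000110101 = 0x10035 (21 bits → U+10035).

U+10035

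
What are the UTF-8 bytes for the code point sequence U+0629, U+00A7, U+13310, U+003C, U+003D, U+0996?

U+0629: 2-byte form → D8 A9.
U+00A7: 2-byte form → C2 A7.
U+13310: 4-byte form → F0 93 8C 90.
U+003C: 1-byte form → 3C.
U+003D: 1-byte form → 3D.
U+0996: 3-byte form → E0 A6 96.
Concatenated (13 bytes): D8 A9 C2 A7 F0 93 8C 90 3C 3D E0 A6 96.

D8 A9 C2 A7 F0 93 8C 90 3C 3D E0 A6 96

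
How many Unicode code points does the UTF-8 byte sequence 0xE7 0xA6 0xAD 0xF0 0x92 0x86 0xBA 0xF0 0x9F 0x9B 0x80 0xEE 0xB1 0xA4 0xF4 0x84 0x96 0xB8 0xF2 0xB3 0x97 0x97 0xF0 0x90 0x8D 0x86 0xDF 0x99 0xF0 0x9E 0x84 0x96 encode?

Byte at offset 0: 0xE7 = 11100111 → 3-byte char (#1). Advance 3.
Byte at offset 3: 0xF0 = 11110000 → 4-byte char (#2). Advance 4.
Byte at offset 7: 0xF0 = 11110000 → 4-byte char (#3). Advance 4.
Byte at offset 11: 0xEE = 11101110 → 3-byte char (#4). Advance 3.
Byte at offset 14: 0xF4 = 11110100 → 4-byte char (#5). Advance 4.
Byte at offset 18: 0xF2 = 11110010 → 4-byte char (#6). Advance 4.
Byte at offset 22: 0xF0 = 11110000 → 4-byte char (#7). Advance 4.
Byte at offset 26: 0xDF = 11011111 → 2-byte char (#8). Advance 2.
Byte at offset 28: 0xF0 = 11110000 → 4-byte char (#9). Advance 4.
Reached end at offset 32 after 9 code points.

9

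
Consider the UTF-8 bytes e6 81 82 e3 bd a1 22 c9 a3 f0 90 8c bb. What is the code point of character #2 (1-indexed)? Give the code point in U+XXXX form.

Offset 0: leading byte 0xE6 = 11100110 → 3-byte char #1 = E6 81 82.
Offset 3: leading byte 0xE3 = 11100011 → 3-byte char #2 = E3 BD A1.
Leading byte 0xE3 = 11100011 matches 1110xxxx → 3-byte sequence.
Byte 1: 0xE3 = 11100011, payload 0011 (4 bits).
Byte 2: 0xBD = 10111101 (10xxxxxx ✓), payload 111101.
Byte 3: 0xA1 = 10100001 (10xxxxxx ✓), payload 100001.
Concatenate: 0011111101100001 = 0x3F61 (16 bits → U+3F61).

U+3F61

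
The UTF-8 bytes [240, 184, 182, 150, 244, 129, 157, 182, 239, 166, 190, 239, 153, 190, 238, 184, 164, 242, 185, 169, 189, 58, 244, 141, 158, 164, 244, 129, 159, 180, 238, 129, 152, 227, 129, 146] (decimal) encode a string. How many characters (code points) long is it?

Byte at offset 0: 0xF0 = 11110000 → 4-byte char (#1). Advance 4.
Byte at offset 4: 0xF4 = 11110100 → 4-byte char (#2). Advance 4.
Byte at offset 8: 0xEF = 11101111 → 3-byte char (#3). Advance 3.
Byte at offset 11: 0xEF = 11101111 → 3-byte char (#4). Advance 3.
Byte at offset 14: 0xEE = 11101110 → 3-byte char (#5). Advance 3.
Byte at offset 17: 0xF2 = 11110010 → 4-byte char (#6). Advance 4.
Byte at offset 21: 0x3A = 00111010 → 1-byte char (#7). Advance 1.
Byte at offset 22: 0xF4 = 11110100 → 4-byte char (#8). Advance 4.
Byte at offset 26: 0xF4 = 11110100 → 4-byte char (#9). Advance 4.
Byte at offset 30: 0xEE = 11101110 → 3-byte char (#10). Advance 3.
Byte at offset 33: 0xE3 = 11100011 → 3-byte char (#11). Advance 3.
Reached end at offset 36 after 11 code points.

11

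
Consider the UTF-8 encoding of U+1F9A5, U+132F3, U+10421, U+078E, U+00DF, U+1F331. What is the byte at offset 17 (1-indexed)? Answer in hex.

1-indexed offset 17 is 0-indexed offset 16.
U+1F9A5 → 4-byte form F0 9F A6 A5 at offsets 0–3.
U+132F3 → 4-byte form F0 93 8B B3 at offsets 4–7.
U+10421 → 4-byte form F0 90 90 A1 at offsets 8–11.
U+078E → 2-byte form DE 8E at offsets 12–13.
U+00DF → 2-byte form C3 9F at offsets 14–15.
U+1F331 → 4-byte form F0 9F 8C B1 at offsets 16–19.
Offset 16 falls in char 6's range; it's byte 1 of F0 9F 8C B1 = 0xF0.

0xF0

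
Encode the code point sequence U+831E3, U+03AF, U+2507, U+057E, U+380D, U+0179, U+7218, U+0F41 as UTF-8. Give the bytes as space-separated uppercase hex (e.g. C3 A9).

F2 83 87 A3 CE AF E2 94 87 D5 BE E3 A0 8D C5 B9 E7 88 98 E0 BD 81

U+831E3: 4-byte form → F2 83 87 A3.
U+03AF: 2-byte form → CE AF.
U+2507: 3-byte form → E2 94 87.
U+057E: 2-byte form → D5 BE.
U+380D: 3-byte form → E3 A0 8D.
U+0179: 2-byte form → C5 B9.
U+7218: 3-byte form → E7 88 98.
U+0F41: 3-byte form → E0 BD 81.
Concatenated (22 bytes): F2 83 87 A3 CE AF E2 94 87 D5 BE E3 A0 8D C5 B9 E7 88 98 E0 BD 81.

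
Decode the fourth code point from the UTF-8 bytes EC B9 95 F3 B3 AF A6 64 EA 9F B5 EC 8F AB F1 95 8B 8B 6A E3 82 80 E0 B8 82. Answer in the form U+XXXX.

U+A7F5

Offset 0: leading byte 0xEC = 11101100 → 3-byte char #1 = EC B9 95.
Offset 3: leading byte 0xF3 = 11110011 → 4-byte char #2 = F3 B3 AF A6.
Offset 7: leading byte 0x64 = 01100100 → 1-byte char #3 = 64.
Offset 8: leading byte 0xEA = 11101010 → 3-byte char #4 = EA 9F B5.
Leading byte 0xEA = 11101010 matches 1110xxxx → 3-byte sequence.
Byte 1: 0xEA = 11101010, payload 1010 (4 bits).
Byte 2: 0x9F = 10011111 (10xxxxxx ✓), payload 011111.
Byte 3: 0xB5 = 10110101 (10xxxxxx ✓), payload 110101.
Concatenate: 1010011111110101 = 0xA7F5 (16 bits → U+A7F5).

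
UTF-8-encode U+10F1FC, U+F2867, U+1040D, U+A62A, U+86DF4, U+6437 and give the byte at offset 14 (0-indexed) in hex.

0xAA

U+10F1FC → 4-byte form F4 8F 87 BC at offsets 0–3.
U+F2867 → 4-byte form F3 B2 A1 A7 at offsets 4–7.
U+1040D → 4-byte form F0 90 90 8D at offsets 8–11.
U+A62A → 3-byte form EA 98 AA at offsets 12–14.
Offset 14 falls in char 4's range; it's byte 3 of EA 98 AA = 0xAA.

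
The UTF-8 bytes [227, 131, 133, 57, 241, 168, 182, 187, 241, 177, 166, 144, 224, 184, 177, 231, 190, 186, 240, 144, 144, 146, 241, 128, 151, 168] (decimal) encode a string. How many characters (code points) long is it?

8

Byte at offset 0: 0xE3 = 11100011 → 3-byte char (#1). Advance 3.
Byte at offset 3: 0x39 = 00111001 → 1-byte char (#2). Advance 1.
Byte at offset 4: 0xF1 = 11110001 → 4-byte char (#3). Advance 4.
Byte at offset 8: 0xF1 = 11110001 → 4-byte char (#4). Advance 4.
Byte at offset 12: 0xE0 = 11100000 → 3-byte char (#5). Advance 3.
Byte at offset 15: 0xE7 = 11100111 → 3-byte char (#6). Advance 3.
Byte at offset 18: 0xF0 = 11110000 → 4-byte char (#7). Advance 4.
Byte at offset 22: 0xF1 = 11110001 → 4-byte char (#8). Advance 4.
Reached end at offset 26 after 8 code points.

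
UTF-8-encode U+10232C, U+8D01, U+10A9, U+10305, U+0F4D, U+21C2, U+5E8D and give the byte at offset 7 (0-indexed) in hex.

U+10232C → 4-byte form F4 82 8C AC at offsets 0–3.
U+8D01 → 3-byte form E8 B4 81 at offsets 4–6.
U+10A9 → 3-byte form E1 82 A9 at offsets 7–9.
Offset 7 falls in char 3's range; it's byte 1 of E1 82 A9 = 0xE1.

0xE1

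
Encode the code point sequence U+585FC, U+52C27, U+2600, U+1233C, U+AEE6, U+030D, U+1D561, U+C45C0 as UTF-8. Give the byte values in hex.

U+585FC: 4-byte form → F1 98 97 BC.
U+52C27: 4-byte form → F1 92 B0 A7.
U+2600: 3-byte form → E2 98 80.
U+1233C: 4-byte form → F0 92 8C BC.
U+AEE6: 3-byte form → EA BB A6.
U+030D: 2-byte form → CC 8D.
U+1D561: 4-byte form → F0 9D 95 A1.
U+C45C0: 4-byte form → F3 84 97 80.
Concatenated (28 bytes): F1 98 97 BC F1 92 B0 A7 E2 98 80 F0 92 8C BC EA BB A6 CC 8D F0 9D 95 A1 F3 84 97 80.

F1 98 97 BC F1 92 B0 A7 E2 98 80 F0 92 8C BC EA BB A6 CC 8D F0 9D 95 A1 F3 84 97 80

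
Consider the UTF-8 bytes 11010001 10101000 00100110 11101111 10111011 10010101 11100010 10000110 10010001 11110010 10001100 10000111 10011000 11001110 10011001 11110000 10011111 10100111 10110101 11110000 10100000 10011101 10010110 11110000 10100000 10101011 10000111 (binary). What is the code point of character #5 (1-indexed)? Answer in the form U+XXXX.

U+8C1D8

Offset 0: leading byte 0xD1 = 11010001 → 2-byte char #1 = D1 A8.
Offset 2: leading byte 0x26 = 00100110 → 1-byte char #2 = 26.
Offset 3: leading byte 0xEF = 11101111 → 3-byte char #3 = EF BB 95.
Offset 6: leading byte 0xE2 = 11100010 → 3-byte char #4 = E2 86 91.
Offset 9: leading byte 0xF2 = 11110010 → 4-byte char #5 = F2 8C 87 98.
Leading byte 0xF2 = 11110010 matches 11110xxx → 4-byte sequence.
Byte 1: 0xF2 = 11110010, payload 010 (3 bits).
Byte 2: 0x8C = 10001100 (10xxxxxx ✓), payload 001100.
Byte 3: 0x87 = 10000111 (10xxxxxx ✓), payload 000111.
Byte 4: 0x98 = 10011000 (10xxxxxx ✓), payload 011000.
Concatenate: 010001100000111011000 = 0x8C1D8 (21 bits → U+8C1D8).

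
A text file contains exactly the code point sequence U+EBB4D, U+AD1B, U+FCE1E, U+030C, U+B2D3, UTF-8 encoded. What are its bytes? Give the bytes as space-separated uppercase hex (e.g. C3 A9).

U+EBB4D: 4-byte form → F3 AB AD 8D.
U+AD1B: 3-byte form → EA B4 9B.
U+FCE1E: 4-byte form → F3 BC B8 9E.
U+030C: 2-byte form → CC 8C.
U+B2D3: 3-byte form → EB 8B 93.
Concatenated (16 bytes): F3 AB AD 8D EA B4 9B F3 BC B8 9E CC 8C EB 8B 93.

F3 AB AD 8D EA B4 9B F3 BC B8 9E CC 8C EB 8B 93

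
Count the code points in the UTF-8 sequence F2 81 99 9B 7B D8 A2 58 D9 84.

Byte at offset 0: 0xF2 = 11110010 → 4-byte char (#1). Advance 4.
Byte at offset 4: 0x7B = 01111011 → 1-byte char (#2). Advance 1.
Byte at offset 5: 0xD8 = 11011000 → 2-byte char (#3). Advance 2.
Byte at offset 7: 0x58 = 01011000 → 1-byte char (#4). Advance 1.
Byte at offset 8: 0xD9 = 11011001 → 2-byte char (#5). Advance 2.
Reached end at offset 10 after 5 code points.

5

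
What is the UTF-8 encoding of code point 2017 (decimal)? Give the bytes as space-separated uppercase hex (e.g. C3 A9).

U+07E1 = 0x7E1 = 2017 decimal. In range U+0080–U+07FF → 2-byte form: 110xxxxx 10xxxxxx.
Binary (11 bits): 11111100001.
Split 5+6: 11111 | 100001.
Byte 1: 11011111 = 0xDF.
Byte 2: 10100001 = 0xA1.

DF A1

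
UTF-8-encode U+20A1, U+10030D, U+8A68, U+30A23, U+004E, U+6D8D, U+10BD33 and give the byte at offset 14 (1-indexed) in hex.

0xA3

1-indexed offset 14 is 0-indexed offset 13.
U+20A1 → 3-byte form E2 82 A1 at offsets 0–2.
U+10030D → 4-byte form F4 80 8C 8D at offsets 3–6.
U+8A68 → 3-byte form E8 A9 A8 at offsets 7–9.
U+30A23 → 4-byte form F0 B0 A8 A3 at offsets 10–13.
Offset 13 falls in char 4's range; it's byte 4 of F0 B0 A8 A3 = 0xA3.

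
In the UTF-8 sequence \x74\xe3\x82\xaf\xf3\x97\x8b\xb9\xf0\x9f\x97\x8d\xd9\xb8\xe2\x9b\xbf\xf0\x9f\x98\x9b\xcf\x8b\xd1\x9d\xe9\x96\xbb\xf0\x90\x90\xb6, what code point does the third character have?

Offset 0: leading byte 0x74 = 01110100 → 1-byte char #1 = 74.
Offset 1: leading byte 0xE3 = 11100011 → 3-byte char #2 = E3 82 AF.
Offset 4: leading byte 0xF3 = 11110011 → 4-byte char #3 = F3 97 8B B9.
Leading byte 0xF3 = 11110011 matches 11110xxx → 4-byte sequence.
Byte 1: 0xF3 = 11110011, payload 011 (3 bits).
Byte 2: 0x97 = 10010111 (10xxxxxx ✓), payload 010111.
Byte 3: 0x8B = 10001011 (10xxxxxx ✓), payload 001011.
Byte 4: 0xB9 = 10111001 (10xxxxxx ✓), payload 111001.
Concatenate: 011010111001011111001 = 0xD72F9 (21 bits → U+D72F9).

U+D72F9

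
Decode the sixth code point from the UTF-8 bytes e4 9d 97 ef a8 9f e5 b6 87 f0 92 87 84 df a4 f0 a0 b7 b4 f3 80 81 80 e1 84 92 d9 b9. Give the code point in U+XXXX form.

Offset 0: leading byte 0xE4 = 11100100 → 3-byte char #1 = E4 9D 97.
Offset 3: leading byte 0xEF = 11101111 → 3-byte char #2 = EF A8 9F.
Offset 6: leading byte 0xE5 = 11100101 → 3-byte char #3 = E5 B6 87.
Offset 9: leading byte 0xF0 = 11110000 → 4-byte char #4 = F0 92 87 84.
Offset 13: leading byte 0xDF = 11011111 → 2-byte char #5 = DF A4.
Offset 15: leading byte 0xF0 = 11110000 → 4-byte char #6 = F0 A0 B7 B4.
Leading byte 0xF0 = 11110000 matches 11110xxx → 4-byte sequence.
Byte 1: 0xF0 = 11110000, payload 000 (3 bits).
Byte 2: 0xA0 = 10100000 (10xxxxxx ✓), payload 100000.
Byte 3: 0xB7 = 10110111 (10xxxxxx ✓), payload 110111.
Byte 4: 0xB4 = 10110100 (10xxxxxx ✓), payload 110100.
Concatenate: 000100000110111110100 = 0x20DF4 (21 bits → U+20DF4).

U+20DF4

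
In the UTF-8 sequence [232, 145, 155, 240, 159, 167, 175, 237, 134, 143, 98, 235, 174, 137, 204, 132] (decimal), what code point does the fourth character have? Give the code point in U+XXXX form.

Offset 0: leading byte 0xE8 = 11101000 → 3-byte char #1 = E8 91 9B.
Offset 3: leading byte 0xF0 = 11110000 → 4-byte char #2 = F0 9F A7 AF.
Offset 7: leading byte 0xED = 11101101 → 3-byte char #3 = ED 86 8F.
Offset 10: leading byte 0x62 = 01100010 → 1-byte char #4 = 62.
Leading byte 0x62 = 01100010 matches 0xxxxxxx → 1-byte sequence.
Byte 1: 0x62 = 01100010, payload 1100010 (7 bits).
Concatenate: 1100010 = 0x62 (7 bits → U+0062).

U+0062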